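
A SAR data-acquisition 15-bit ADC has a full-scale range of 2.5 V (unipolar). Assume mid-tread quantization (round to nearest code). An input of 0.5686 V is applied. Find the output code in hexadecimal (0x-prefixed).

code 0x1D1D (decimal 7453)

Full-scale span = 2.5 V; LSB = 2.5/2^15 = 76.29 µV.
(V_in − V_low)/LSB = (0.5686 − 0) / 7.62939e-05 = 7452.754.
So the output code is 7453.
In hexadecimal (0x-prefixed): 0x1D1D.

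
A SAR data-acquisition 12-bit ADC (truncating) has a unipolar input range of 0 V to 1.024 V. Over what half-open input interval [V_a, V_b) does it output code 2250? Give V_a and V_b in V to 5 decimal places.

[0.56250 V, 0.56275 V)

LSB = 1.024/2^12 = 250.00 µV.
V_a = V_low + 2250·LSB = 0.5625 V; V_b = V_low + 2251·LSB = 0.56275 V.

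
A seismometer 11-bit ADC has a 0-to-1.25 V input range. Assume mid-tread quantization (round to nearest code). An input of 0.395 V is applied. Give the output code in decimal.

With 2048 levels over 1.25 V, one step is 0.610 mV.
(0.395 − 0) / 0.000610352 = 647.168 LSBs.
So the output code is 647.

code 647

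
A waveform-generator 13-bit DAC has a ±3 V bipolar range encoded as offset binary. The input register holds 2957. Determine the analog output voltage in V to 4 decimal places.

LSB = 6 V / 2^13 = 0.732 mV.
V_out = (−3) + 2957 × 0.000732422 V = -0.834229 V.

-0.8342 V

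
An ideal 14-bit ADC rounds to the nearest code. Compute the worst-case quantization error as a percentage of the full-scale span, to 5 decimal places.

Rounding → worst-case error = ½ LSB = V_FS/2^15, so 100/32768 = 0.00305176 % of full scale.

0.00305 %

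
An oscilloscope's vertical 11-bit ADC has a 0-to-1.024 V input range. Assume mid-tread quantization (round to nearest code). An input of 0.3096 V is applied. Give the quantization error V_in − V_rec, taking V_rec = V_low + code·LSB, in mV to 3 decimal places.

0.100 mV

LSB = 1.024/2^11 = 0.500 mV.
(0.3096 − 0)/0.0005 = 619.2000; round gives code 619.
Reconstructed: 0.3095 V.
Error = 0.3096 − 0.3095 = 0.0001 V = 0.100 mV.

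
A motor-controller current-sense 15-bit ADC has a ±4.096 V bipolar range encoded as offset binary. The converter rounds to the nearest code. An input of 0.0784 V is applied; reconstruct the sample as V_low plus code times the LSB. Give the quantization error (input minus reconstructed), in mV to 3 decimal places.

-0.100 mV

One LSB is 8.192 V / 32768 = 250.00 µV.
Scaled input = 16697.6000 LSBs, so code = 16698.
V_rec = (−4.096) + 16698·0.00025 = 0.0785 V.
Error = 0.0784 − 0.0785 = -0.0001 V = -0.100 mV.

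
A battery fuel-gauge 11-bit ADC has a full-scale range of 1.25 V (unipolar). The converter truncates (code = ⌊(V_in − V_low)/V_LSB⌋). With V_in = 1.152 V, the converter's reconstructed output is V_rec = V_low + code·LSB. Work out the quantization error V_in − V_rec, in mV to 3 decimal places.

0.267 mV

One LSB is 1.25 V / 2048 = 0.610 mV.
Scaled input = 1887.4368 LSBs, so code = 1887.
V_rec = 0 + 1887·0.000610352 = 1.1517334 V.
V_in − V_rec = 0.000266602 V = 0.267 mV.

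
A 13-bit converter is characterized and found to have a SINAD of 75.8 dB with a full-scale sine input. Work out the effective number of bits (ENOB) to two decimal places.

12.30 bits

ENOB = (SINAD − 1.76) / 6.02 = (75.8 − 1.76)/6.02 = 12.299.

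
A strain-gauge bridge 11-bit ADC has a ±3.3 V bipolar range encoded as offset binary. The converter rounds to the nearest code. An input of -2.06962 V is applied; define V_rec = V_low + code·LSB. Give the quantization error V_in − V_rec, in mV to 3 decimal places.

-0.675 mV

Step size: 6.6 V ÷ 2^11 = 3.223 mV.
(V_in − V_low)/LSB = (-2.06962 − (−3.3))/0.00322266 = 381.7906 → code 382 (round).
Reconstructed: -2.0689453 V.
Difference: -0.000674688 V → -0.675 mV.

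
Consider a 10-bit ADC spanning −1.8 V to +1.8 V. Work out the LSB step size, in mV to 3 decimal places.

3.516 mV

Full-scale span = 3.6 V.
LSB = 3.6 / 2^10 = 3.6 / 1024 = 0.00351563 V = 3.516 mV.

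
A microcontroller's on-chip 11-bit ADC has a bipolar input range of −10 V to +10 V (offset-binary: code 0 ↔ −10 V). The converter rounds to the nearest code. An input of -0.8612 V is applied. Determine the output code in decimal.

code 936

With 2048 levels over 20 V, one step is 9.766 mV.
(V_in − V_low)/LSB = (-0.8612 − (−10)) / 0.00976562 = 935.813.
So the output code is 936.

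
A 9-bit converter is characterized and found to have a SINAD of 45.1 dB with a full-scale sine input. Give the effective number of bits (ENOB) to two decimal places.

7.20 bits

ENOB = (SINAD − 1.76) / 6.02 = (45.1 − 1.76)/6.02 = 7.199.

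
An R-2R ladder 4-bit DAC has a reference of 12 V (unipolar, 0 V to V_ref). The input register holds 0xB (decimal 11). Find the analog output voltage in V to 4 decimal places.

8.2500 V

LSB = 12 V / 2^4 = 0.7500 V.
Code 0xB = 11 decimal.
V_out = 0 + 11 × 0.75 V = 8.25 V.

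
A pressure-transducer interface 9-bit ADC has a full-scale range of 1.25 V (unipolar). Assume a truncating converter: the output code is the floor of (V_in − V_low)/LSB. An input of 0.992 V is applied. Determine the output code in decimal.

With 512 levels over 1.25 V, one step is 2.441 mV.
(V_in − V_low)/LSB = (0.992 − 0) / 0.00244141 = 406.323.
Floor → code 406.

code 406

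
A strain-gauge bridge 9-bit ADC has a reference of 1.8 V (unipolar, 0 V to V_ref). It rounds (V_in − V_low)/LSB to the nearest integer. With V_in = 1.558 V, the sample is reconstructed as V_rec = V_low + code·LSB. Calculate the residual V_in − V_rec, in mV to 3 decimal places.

0.578 mV

Step size: 1.8 V ÷ 2^9 = 3.516 mV.
(1.558 − 0)/0.00351563 = 443.1644; round gives code 443.
Reconstructed: 1.5574219 V.
V_in − V_rec = 0.000578125 V = 0.578 mV.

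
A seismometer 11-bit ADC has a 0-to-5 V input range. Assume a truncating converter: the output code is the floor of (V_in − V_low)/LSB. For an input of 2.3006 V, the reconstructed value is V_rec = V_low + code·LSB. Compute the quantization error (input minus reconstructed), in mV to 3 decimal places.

One LSB is 5 V / 2048 = 2.441 mV.
Scaled input = 942.3258 LSBs, so code = 942.
Reconstructed: 2.2998047 V.
V_in − V_rec = 0.000795313 V = 0.795 mV.

0.795 mV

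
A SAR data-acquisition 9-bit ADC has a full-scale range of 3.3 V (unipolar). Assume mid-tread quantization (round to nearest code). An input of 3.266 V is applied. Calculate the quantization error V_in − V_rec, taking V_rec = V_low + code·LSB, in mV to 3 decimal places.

LSB = 3.3/2^9 = 6.445 mV.
(V_in − V_low)/LSB = (3.266 − 0)/0.00644531 = 506.7248 → code 507 (round).
V_rec = 0 + 507·0.00644531 = 3.2677734 V.
Difference: -0.00177344 V → -1.773 mV.

-1.773 mV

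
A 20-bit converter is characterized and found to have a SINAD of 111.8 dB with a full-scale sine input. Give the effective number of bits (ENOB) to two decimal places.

ENOB = (SINAD − 1.76) / 6.02 = (111.8 − 1.76)/6.02 = 18.279.

18.28 bits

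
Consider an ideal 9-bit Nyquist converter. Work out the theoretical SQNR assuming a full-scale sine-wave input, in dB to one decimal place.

SNR ≈ 6.02·N + 1.76 dB = 6.02·9 + 1.76 = 55.94 dB.

55.9 dB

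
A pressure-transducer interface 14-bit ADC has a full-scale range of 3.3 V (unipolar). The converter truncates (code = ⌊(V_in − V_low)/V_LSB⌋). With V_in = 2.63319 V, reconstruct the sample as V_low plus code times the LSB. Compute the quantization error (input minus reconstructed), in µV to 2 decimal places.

LSB = 3.3/2^14 = 201.42 µV.
(V_in − V_low)/LSB = (2.63319 − 0)/0.000201416 = 13073.3894 → code 13073 (floor).
Reconstructed: 2.6331116 V.
V_in − V_rec = 7.84277e-05 V = 78.43 µV.

78.43 µV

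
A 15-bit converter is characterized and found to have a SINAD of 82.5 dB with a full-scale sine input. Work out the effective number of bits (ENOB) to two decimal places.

ENOB = (SINAD − 1.76) / 6.02 = (82.5 − 1.76)/6.02 = 13.412.

13.41 bits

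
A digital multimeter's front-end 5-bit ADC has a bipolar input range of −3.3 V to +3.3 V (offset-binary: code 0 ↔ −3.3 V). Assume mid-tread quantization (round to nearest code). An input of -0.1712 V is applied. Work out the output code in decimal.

code 15

LSB = 6.6 V / 32 = 206.250 mV.
(-0.1712 − (−3.3)) / 0.20625 = 15.170 LSBs.
So the output code is 15.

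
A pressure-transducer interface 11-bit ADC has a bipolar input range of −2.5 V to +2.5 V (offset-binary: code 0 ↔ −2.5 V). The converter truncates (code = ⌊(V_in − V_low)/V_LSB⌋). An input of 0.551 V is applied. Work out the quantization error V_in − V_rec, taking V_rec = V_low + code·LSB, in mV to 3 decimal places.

1.684 mV

LSB = 5/2^11 = 2.441 mV.
(V_in − V_low)/LSB = (0.551 − (−2.5))/0.00244141 = 1249.6896 → code 1249 (floor).
Code 1249 maps back to (−2.5) + 1249×0.00244141 V = 0.54931641 V.
V_in − V_rec = 0.00168359 V = 1.684 mV.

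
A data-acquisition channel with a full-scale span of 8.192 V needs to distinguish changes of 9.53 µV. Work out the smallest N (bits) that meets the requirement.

20 bits

Number of steps required ≥ 8.192 V / 9.53 µV = 859601.26.
Need 2^N ≥ 859601.26; 2^19 = 524288, 2^20 = 1048576.
Minimum N = 20.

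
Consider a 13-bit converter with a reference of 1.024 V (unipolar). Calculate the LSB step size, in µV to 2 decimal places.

Full-scale span = 1.024 V.
LSB = 1.024 / 2^13 = 1.024 / 8192 = 0.000125 V = 125.00 µV.

125.00 µV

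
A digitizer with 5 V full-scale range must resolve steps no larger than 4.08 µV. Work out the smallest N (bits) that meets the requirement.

Number of steps required ≥ 5 V / 4.08 µV = 1225490.20.
Need 2^N ≥ 1225490.20; 2^20 = 1048576, 2^21 = 2097152.
Minimum N = 21.

21 bits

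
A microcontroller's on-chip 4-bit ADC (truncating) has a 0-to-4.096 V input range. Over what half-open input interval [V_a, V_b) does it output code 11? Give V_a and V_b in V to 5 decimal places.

LSB = 4.096/2^4 = 256.000 mV.
V_a = V_low + 11·LSB = 2.816 V; V_b = V_low + 12·LSB = 3.072 V.

[2.81600 V, 3.07200 V)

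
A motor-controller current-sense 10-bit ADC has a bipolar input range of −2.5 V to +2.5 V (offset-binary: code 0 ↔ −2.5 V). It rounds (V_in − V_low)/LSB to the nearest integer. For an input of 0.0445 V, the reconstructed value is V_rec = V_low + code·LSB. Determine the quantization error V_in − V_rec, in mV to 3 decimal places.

0.555 mV

One LSB is 5 V / 1024 = 4.883 mV.
(0.0445 − (−2.5))/0.00488281 = 521.1136; round gives code 521.
Reconstructed: 0.043945312 V.
Error = 0.0445 − 0.043945312 = 0.000554687 V = 0.555 mV.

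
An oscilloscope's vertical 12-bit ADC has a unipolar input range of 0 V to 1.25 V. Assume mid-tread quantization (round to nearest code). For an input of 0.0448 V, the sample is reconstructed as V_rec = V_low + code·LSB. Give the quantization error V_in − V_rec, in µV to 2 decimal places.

One LSB is 1.25 V / 4096 = 305.18 µV.
(V_in − V_low)/LSB = (0.0448 − 0)/0.000305176 = 146.8006 → code 147 (round).
Reconstructed: 0.04486084 V.
Error = 0.0448 − 0.04486084 = -6.08398e-05 V = -60.84 µV.

-60.84 µV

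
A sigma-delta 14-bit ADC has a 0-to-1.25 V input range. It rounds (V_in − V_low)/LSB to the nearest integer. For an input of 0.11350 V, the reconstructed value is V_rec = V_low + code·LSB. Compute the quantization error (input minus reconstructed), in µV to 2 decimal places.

LSB = 1.25/2^14 = 76.29 µV.
(V_in − V_low)/LSB = (0.11350 − 0)/7.62939e-05 = 1487.6672 → code 1488 (round).
Reconstructed: 0.11352539 V.
Error = 0.11350 − 0.11352539 = -2.53906e-05 V = -25.39 µV.

-25.39 µV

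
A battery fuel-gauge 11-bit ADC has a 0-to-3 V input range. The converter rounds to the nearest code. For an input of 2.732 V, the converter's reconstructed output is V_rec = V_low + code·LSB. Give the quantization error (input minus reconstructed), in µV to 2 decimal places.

66.41 µV

Step size: 3 V ÷ 2^11 = 1.465 mV.
(V_in − V_low)/LSB = (2.732 − 0)/0.00146484 = 1865.0453 → code 1865 (round).
V_rec = 0 + 1865·0.00146484 = 2.7319336 V.
Error = 2.732 − 2.7319336 = 6.64063e-05 V = 66.41 µV.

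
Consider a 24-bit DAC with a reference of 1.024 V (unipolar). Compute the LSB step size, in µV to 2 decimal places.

0.06 µV

Full-scale span = 1.024 V.
LSB = 1.024 / 2^24 = 1.024 / 16777216 = 6.10352e-08 V = 0.06 µV.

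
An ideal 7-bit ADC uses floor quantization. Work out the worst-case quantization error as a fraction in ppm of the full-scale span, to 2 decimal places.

Truncating → worst-case error = 1 LSB = V_FS/2^7, so 1e+06/128 = 7812.5 ppm of full scale.

7812.50 ppm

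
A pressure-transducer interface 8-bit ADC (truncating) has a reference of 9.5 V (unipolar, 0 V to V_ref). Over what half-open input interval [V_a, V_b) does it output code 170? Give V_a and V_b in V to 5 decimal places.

LSB = 9.5/2^8 = 37.109 mV.
V_a = V_low + 170·LSB = 6.30859 V; V_b = V_low + 171·LSB = 6.3457 V.

[6.30859 V, 6.34570 V)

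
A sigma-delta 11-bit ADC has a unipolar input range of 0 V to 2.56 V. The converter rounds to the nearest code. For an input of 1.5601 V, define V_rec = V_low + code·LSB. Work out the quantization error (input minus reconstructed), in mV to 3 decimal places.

Step size: 2.56 V ÷ 2^11 = 1.250 mV.
(V_in − V_low)/LSB = (1.5601 − 0)/0.00125 = 1248.0800 → code 1248 (round).
Reconstructed: 1.56 V.
V_in − V_rec = 0.0001 V = 0.100 mV.

0.100 mV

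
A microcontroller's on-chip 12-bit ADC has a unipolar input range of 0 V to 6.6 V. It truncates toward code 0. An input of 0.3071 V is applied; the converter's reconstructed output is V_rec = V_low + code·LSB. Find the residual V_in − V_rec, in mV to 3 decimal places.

0.948 mV

One LSB is 6.6 V / 4096 = 1.611 mV.
(V_in − V_low)/LSB = (0.3071 − 0)/0.00161133 = 190.5881 → code 190 (floor).
Code 190 maps back to 0 + 190×0.00161133 V = 0.30615234 V.
Difference: 0.000947656 V → 0.948 mV.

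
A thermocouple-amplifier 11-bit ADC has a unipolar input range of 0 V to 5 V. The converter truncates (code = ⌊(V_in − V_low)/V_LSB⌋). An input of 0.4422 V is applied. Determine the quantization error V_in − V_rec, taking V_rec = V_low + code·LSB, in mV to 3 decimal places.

0.305 mV

Step size: 5 V ÷ 2^11 = 2.441 mV.
(0.4422 − 0)/0.00244141 = 181.1251; ⌊·⌋ gives code 181.
V_rec = 0 + 181·0.00244141 = 0.44189453 V.
V_in − V_rec = 0.000305469 V = 0.305 mV.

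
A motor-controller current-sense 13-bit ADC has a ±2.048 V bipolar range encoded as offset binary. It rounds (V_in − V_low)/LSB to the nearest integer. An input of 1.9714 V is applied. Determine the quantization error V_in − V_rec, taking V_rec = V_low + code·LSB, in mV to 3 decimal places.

Step size: 4.096 V ÷ 2^13 = 0.500 mV.
(1.9714 − (−2.048))/0.0005 = 8038.8000; round gives code 8039.
Reconstructed: 1.9715 V.
Error = 1.9714 − 1.9715 = -0.0001 V = -0.100 mV.

-0.100 mV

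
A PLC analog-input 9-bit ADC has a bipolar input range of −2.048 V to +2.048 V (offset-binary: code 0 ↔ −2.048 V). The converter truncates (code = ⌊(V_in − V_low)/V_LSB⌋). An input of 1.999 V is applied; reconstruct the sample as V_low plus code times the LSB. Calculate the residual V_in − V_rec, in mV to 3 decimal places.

One LSB is 4.096 V / 512 = 8.000 mV.
Scaled input = 505.8750 LSBs, so code = 505.
Code 505 maps back to (−2.048) + 505×0.008 V = 1.992 V.
Difference: 0.007 V → 7.000 mV.

7.000 mV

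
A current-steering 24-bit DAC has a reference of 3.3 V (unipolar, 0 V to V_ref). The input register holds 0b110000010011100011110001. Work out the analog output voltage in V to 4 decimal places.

LSB = 3.3 V / 2^24 = 0.20 µV.
Code 0b110000010011100011110001 = 12663025 decimal.
V_out = 0 + 12663025 × 1.96695e-07 V = 2.49076 V.

2.4908 V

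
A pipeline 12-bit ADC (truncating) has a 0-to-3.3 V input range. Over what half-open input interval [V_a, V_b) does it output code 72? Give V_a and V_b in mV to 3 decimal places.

[58.008 mV, 58.813 mV)

LSB = 3.3/2^12 = 0.806 mV.
V_a = V_low + 72·LSB = 0.0580078 V; V_b = V_low + 73·LSB = 0.0588135 V.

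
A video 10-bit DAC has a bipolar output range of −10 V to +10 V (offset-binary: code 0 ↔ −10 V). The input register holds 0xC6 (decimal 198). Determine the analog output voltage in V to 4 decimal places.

LSB = 20 V / 2^10 = 19.531 mV.
Code 0xC6 = 198 decimal.
V_out = (−10) + 198 × 0.0195312 V = -6.13281 V.

-6.1328 V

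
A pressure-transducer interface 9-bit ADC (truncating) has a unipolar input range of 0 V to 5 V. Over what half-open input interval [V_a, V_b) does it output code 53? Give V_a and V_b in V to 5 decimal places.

[0.51758 V, 0.52734 V)

LSB = 5/2^9 = 9.766 mV.
V_a = V_low + 53·LSB = 0.517578 V; V_b = V_low + 54·LSB = 0.527344 V.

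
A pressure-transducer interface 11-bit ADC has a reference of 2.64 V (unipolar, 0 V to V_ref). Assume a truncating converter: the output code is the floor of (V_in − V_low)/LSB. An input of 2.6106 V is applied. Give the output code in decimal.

Full-scale span = 2.64 V; LSB = 2.64/2^11 = 1.289 mV.
(2.6106 − 0) / 0.00128906 = 2025.193 LSBs.
Floor → code 2025.

code 2025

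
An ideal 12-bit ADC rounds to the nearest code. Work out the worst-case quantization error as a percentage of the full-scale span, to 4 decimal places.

Rounding → worst-case error = ½ LSB = V_FS/2^13, so 100/8192 = 0.012207 % of full scale.

0.0122 %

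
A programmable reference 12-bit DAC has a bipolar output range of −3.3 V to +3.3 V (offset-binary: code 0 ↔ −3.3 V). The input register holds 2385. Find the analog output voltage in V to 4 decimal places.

0.5430 V

LSB = 6.6 V / 2^12 = 1.611 mV.
V_out = (−3.3) + 2385 × 0.00161133 V = 0.543018 V.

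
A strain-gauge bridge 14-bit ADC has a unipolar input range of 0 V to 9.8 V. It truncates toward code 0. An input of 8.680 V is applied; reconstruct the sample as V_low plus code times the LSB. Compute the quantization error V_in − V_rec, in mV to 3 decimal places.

One LSB is 9.8 V / 16384 = 0.598 mV.
(8.680 − 0)/0.000598145 = 14511.5429; ⌊·⌋ gives code 14511.
Code 14511 maps back to 0 + 14511×0.000598145 V = 8.6796753 V.
V_in − V_rec = 0.000324707 V = 0.325 mV.

0.325 mV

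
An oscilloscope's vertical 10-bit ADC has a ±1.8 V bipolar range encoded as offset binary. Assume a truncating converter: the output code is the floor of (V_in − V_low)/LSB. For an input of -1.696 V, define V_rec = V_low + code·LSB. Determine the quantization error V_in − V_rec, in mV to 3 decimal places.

2.047 mV

Step size: 3.6 V ÷ 2^10 = 3.516 mV.
Scaled input = 29.5822 LSBs, so code = 29.
Reconstructed: -1.6980469 V.
Difference: 0.00204688 V → 2.047 mV.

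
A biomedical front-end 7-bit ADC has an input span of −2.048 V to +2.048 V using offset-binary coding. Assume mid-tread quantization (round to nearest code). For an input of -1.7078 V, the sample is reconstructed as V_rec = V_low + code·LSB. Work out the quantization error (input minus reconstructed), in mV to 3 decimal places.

One LSB is 4.096 V / 128 = 32.000 mV.
(-1.7078 − (−2.048))/0.032 = 10.6312; round gives code 11.
Reconstructed: -1.696 V.
Error = -1.7078 − (−1.696) = -0.0118 V = -11.800 mV.

-11.800 mV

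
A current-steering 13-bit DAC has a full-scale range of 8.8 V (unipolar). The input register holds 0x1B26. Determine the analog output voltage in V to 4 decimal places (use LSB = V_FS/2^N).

LSB = 8.8 V / 2^13 = 1.074 mV.
Code 0x1B26 = 6950 decimal.
V_out = 0 + 6950 × 0.00107422 V = 7.46582 V.

7.4658 V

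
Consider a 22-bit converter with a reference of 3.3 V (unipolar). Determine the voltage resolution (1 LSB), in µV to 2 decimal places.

Full-scale span = 3.3 V.
LSB = 3.3 / 2^22 = 3.3 / 4194304 = 7.86781e-07 V = 0.79 µV.

0.79 µV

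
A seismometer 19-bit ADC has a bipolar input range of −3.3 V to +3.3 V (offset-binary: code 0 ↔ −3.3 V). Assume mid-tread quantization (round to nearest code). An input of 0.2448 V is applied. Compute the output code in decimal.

code 281590

With 524288 levels over 6.6 V, one step is 12.59 µV.
(0.2448 − (−3.3)) / 1.25885e-05 = 281590.319 LSBs.
So the output code is 281590.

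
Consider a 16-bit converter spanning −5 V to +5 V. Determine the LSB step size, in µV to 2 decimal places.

Full-scale span = 10 V.
LSB = 10 / 2^16 = 10 / 65536 = 0.000152588 V = 152.59 µV.

152.59 µV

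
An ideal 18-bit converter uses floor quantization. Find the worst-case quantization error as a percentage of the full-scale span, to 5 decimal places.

0.00038 %

Truncating → worst-case error = 1 LSB = V_FS/2^18, so 100/262144 = 0.00038147 % of full scale.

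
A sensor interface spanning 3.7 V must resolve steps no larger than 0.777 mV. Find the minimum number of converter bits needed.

Number of steps required ≥ 3.7 V / 0.777 mV = 4761.90.
Need 2^N ≥ 4761.90; 2^12 = 4096, 2^13 = 8192.
Minimum N = 13.

13 bits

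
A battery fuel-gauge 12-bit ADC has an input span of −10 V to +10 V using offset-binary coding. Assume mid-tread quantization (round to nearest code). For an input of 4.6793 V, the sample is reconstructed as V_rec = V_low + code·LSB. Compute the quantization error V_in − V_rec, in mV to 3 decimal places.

1.566 mV

One LSB is 20 V / 4096 = 4.883 mV.
Scaled input = 3006.3206 LSBs, so code = 3006.
Code 3006 maps back to (−10) + 3006×0.00488281 V = 4.6777344 V.
Error = 4.6793 − 4.6777344 = 0.00156562 V = 1.566 mV.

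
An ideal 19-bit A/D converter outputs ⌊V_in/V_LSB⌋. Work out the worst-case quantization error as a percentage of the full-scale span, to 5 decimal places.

Truncating → worst-case error = 1 LSB = V_FS/2^19, so 100/524288 = 0.000190735 % of full scale.

0.00019 %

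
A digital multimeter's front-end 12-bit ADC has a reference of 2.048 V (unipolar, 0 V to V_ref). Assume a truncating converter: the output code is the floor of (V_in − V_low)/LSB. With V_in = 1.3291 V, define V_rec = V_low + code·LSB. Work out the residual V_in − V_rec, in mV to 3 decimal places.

0.100 mV

One LSB is 2.048 V / 4096 = 0.500 mV.
(V_in − V_low)/LSB = (1.3291 − 0)/0.0005 = 2658.2000 → code 2658 (floor).
Code 2658 maps back to 0 + 2658×0.0005 V = 1.329 V.
Difference: 0.0001 V → 0.100 mV.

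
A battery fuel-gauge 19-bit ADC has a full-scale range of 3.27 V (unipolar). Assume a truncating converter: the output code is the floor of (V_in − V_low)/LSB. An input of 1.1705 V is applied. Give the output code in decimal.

Full-scale span = 3.27 V; LSB = 3.27/2^19 = 6.24 µV.
Input sits at 187669.451 steps above V_low.
⌊·⌋(187669.451) = 187669.

code 187669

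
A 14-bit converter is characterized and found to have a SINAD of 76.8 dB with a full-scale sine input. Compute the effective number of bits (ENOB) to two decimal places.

12.47 bits

ENOB = (SINAD − 1.76) / 6.02 = (76.8 − 1.76)/6.02 = 12.465.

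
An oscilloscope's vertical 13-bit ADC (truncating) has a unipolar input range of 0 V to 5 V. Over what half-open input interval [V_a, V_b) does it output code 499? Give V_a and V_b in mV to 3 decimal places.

LSB = 5/2^13 = 0.610 mV.
V_a = V_low + 499·LSB = 0.304565 V; V_b = V_low + 500·LSB = 0.305176 V.

[304.565 mV, 305.176 mV)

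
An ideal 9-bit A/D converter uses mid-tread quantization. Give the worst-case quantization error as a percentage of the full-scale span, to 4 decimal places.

Rounding → worst-case error = ½ LSB = V_FS/2^10, so 100/1024 = 0.0976562 % of full scale.

0.0977 %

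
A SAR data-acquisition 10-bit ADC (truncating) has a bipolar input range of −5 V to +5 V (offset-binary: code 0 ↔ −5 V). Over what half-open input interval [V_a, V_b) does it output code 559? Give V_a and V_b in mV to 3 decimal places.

LSB = 10/2^10 = 9.766 mV.
V_a = V_low + 559·LSB = 0.458984 V; V_b = V_low + 560·LSB = 0.46875 V.

[458.984 mV, 468.750 mV)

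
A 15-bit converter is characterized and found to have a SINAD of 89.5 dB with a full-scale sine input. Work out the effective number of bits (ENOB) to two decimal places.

14.57 bits

ENOB = (SINAD − 1.76) / 6.02 = (89.5 − 1.76)/6.02 = 14.575.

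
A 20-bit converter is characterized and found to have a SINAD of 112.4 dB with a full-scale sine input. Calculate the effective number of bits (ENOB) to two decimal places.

ENOB = (SINAD − 1.76) / 6.02 = (112.4 − 1.76)/6.02 = 18.379.

18.38 bits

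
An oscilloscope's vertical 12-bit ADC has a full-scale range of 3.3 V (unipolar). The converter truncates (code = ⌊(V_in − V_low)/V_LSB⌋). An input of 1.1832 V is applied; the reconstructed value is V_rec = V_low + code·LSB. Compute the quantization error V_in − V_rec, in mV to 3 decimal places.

0.485 mV

Step size: 3.3 V ÷ 2^12 = 0.806 mV.
(V_in − V_low)/LSB = (1.1832 − 0)/0.000805664 = 1468.6022 → code 1468 (floor).
Reconstructed: 1.1827148 V.
Difference: 0.000485156 V → 0.485 mV.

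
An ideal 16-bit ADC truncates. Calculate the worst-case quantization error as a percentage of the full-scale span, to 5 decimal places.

0.00153 %

Truncating → worst-case error = 1 LSB = V_FS/2^16, so 100/65536 = 0.00152588 % of full scale.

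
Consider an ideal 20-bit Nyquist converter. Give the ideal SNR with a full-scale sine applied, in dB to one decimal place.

SNR ≈ 6.02·N + 1.76 dB = 6.02·20 + 1.76 = 122.16 dB.

122.2 dB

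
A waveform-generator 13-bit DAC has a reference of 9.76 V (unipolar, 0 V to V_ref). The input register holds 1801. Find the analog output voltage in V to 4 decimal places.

LSB = 9.76 V / 2^13 = 1.191 mV.
V_out = 0 + 1801 × 0.00119141 V = 2.14572 V.

2.1457 V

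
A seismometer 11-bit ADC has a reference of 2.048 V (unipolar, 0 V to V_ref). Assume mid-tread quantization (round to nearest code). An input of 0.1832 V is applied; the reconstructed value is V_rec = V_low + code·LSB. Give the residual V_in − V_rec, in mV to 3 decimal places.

0.200 mV

Step size: 2.048 V ÷ 2^11 = 1.000 mV.
Scaled input = 183.2000 LSBs, so code = 183.
Reconstructed: 0.183 V.
Difference: 0.0002 V → 0.200 mV.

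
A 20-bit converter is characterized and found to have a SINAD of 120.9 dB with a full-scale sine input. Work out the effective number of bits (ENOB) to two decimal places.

ENOB = (SINAD − 1.76) / 6.02 = (120.9 − 1.76)/6.02 = 19.791.

19.79 bits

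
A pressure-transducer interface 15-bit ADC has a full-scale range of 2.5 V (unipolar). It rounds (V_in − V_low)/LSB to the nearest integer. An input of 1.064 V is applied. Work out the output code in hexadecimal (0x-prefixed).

Full-scale span = 2.5 V; LSB = 2.5/2^15 = 76.29 µV.
(1.064 − 0) / 7.62939e-05 = 13946.061 LSBs.
So the output code is 13946.
In hexadecimal (0x-prefixed): 0x367A.

code 0x367A (decimal 13946)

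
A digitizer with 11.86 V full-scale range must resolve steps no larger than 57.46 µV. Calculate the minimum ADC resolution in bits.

18 bits

Number of steps required ≥ 11.86 V / 57.46 µV = 206404.46.
Need 2^N ≥ 206404.46; 2^17 = 131072, 2^18 = 262144.
Minimum N = 18.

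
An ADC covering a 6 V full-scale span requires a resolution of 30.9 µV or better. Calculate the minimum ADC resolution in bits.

Number of steps required ≥ 6 V / 30.9 µV = 194174.76.
Need 2^N ≥ 194174.76; 2^17 = 131072, 2^18 = 262144.
Minimum N = 18.

18 bits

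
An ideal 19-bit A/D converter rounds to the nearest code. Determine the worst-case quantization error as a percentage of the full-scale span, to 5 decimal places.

0.00010 %

Rounding → worst-case error = ½ LSB = V_FS/2^20, so 100/1048576 = 9.53674e-05 % of full scale.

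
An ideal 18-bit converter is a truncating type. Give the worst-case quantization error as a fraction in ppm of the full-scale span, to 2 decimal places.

3.81 ppm

Truncating → worst-case error = 1 LSB = V_FS/2^18, so 1e+06/262144 = 3.8147 ppm of full scale.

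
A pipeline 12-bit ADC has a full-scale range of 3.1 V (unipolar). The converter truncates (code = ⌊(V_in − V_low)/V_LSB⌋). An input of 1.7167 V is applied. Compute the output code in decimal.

LSB = 3.1 V / 4096 = 0.757 mV.
(1.7167 − 0) / 0.000756836 = 2268.259 LSBs.
So the output code is 2268.

code 2268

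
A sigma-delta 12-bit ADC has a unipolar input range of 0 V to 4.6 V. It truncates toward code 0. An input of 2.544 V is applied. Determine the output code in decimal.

code 2265

With 4096 levels over 4.6 V, one step is 1.123 mV.
(2.544 − 0) / 0.00112305 = 2265.266 LSBs.
Floor → code 2265.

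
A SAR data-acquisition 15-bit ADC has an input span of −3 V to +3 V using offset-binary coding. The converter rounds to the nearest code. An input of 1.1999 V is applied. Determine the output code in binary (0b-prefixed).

Full-scale span = 6 V; LSB = 6/2^15 = 183.11 µV.
Input sits at 22937.054 steps above V_low.
So the output code is 22937.
In binary (0b-prefixed): 0b101100110011001.

code 0b101100110011001 (decimal 22937)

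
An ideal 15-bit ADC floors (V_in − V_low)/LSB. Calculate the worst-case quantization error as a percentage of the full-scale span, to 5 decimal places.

Truncating → worst-case error = 1 LSB = V_FS/2^15, so 100/32768 = 0.00305176 % of full scale.

0.00305 %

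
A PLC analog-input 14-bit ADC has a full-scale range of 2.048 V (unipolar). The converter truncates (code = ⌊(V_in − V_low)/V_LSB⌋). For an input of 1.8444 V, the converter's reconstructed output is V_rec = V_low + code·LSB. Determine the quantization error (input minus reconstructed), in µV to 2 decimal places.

Step size: 2.048 V ÷ 2^14 = 125.00 µV.
(1.8444 − 0)/0.000125 = 14755.2000; ⌊·⌋ gives code 14755.
V_rec = 0 + 14755·0.000125 = 1.844375 V.
V_in − V_rec = 2.5e-05 V = 25.00 µV.

25.00 µV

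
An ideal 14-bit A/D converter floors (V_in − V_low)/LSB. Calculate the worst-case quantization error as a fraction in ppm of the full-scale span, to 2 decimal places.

61.04 ppm

Truncating → worst-case error = 1 LSB = V_FS/2^14, so 1e+06/16384 = 61.0352 ppm of full scale.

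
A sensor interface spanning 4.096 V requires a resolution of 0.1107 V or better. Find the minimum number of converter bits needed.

Number of steps required ≥ 4.096 V / 0.1107 V = 37.00.
Need 2^N ≥ 37.00; 2^5 = 32, 2^6 = 64.
Minimum N = 6.

6 bits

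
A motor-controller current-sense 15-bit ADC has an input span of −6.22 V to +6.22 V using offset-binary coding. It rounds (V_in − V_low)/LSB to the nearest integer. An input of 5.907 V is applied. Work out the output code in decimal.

code 31944

Full-scale span = 12.44 V; LSB = 12.44/2^15 = 379.64 µV.
(5.907 − (−6.22)) / 0.000379639 = 31943.532 LSBs.
round(31943.532) = 31944.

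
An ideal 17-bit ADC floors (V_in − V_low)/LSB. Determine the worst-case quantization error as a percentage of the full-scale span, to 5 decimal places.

0.00076 %

Truncating → worst-case error = 1 LSB = V_FS/2^17, so 100/131072 = 0.000762939 % of full scale.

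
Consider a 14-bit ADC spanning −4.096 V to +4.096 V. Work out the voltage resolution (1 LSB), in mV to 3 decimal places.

0.500 mV

Full-scale span = 8.192 V.
LSB = 8.192 / 2^14 = 8.192 / 16384 = 0.0005 V = 0.500 mV.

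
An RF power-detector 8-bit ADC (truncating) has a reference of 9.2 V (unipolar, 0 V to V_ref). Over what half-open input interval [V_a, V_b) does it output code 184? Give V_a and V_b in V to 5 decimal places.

LSB = 9.2/2^8 = 35.938 mV.
V_a = V_low + 184·LSB = 6.6125 V; V_b = V_low + 185·LSB = 6.64844 V.

[6.61250 V, 6.64844 V)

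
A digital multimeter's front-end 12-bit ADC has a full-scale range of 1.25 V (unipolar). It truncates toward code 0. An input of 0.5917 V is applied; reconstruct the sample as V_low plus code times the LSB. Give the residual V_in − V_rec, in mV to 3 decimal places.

One LSB is 1.25 V / 4096 = 305.18 µV.
(V_in − V_low)/LSB = (0.5917 − 0)/0.000305176 = 1938.8826 → code 1938 (floor).
Code 1938 maps back to 0 + 1938×0.000305176 V = 0.59143066 V.
Difference: 0.000269336 V → 0.269 mV.

0.269 mV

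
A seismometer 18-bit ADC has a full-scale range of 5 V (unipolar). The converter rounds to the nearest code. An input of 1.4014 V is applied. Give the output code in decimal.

Full-scale span = 5 V; LSB = 5/2^18 = 19.07 µV.
(1.4014 − 0) / 1.90735e-05 = 73473.720 LSBs.
round(73473.720) = 73474.

code 73474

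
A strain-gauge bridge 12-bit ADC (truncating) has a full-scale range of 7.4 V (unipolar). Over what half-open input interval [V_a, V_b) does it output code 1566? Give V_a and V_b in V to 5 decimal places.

LSB = 7.4/2^12 = 1.807 mV.
V_a = V_low + 1566·LSB = 2.8292 V; V_b = V_low + 1567·LSB = 2.83101 V.

[2.82920 V, 2.83101 V)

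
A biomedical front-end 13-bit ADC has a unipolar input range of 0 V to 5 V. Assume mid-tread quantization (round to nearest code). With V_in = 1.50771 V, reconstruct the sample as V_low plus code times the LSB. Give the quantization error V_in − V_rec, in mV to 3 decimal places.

LSB = 5/2^13 = 0.610 mV.
(1.50771 − 0)/0.000610352 = 2470.2321; round gives code 2470.
Reconstructed: 1.5075684 V.
V_in − V_rec = 0.000141641 V = 0.142 mV.

0.142 mV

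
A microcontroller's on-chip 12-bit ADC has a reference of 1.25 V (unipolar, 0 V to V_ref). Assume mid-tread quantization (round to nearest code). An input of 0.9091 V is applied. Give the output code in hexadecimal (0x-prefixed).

code 0xBA3 (decimal 2979)

LSB = 1.25 V / 4096 = 305.18 µV.
(0.9091 − 0) / 0.000305176 = 2978.939 LSBs.
round(2978.939) = 2979.
In hexadecimal (0x-prefixed): 0xBA3.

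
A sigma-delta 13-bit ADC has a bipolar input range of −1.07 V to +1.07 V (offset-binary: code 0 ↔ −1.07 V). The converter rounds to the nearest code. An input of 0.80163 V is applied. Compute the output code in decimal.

code 7165

With 8192 levels over 2.14 V, one step is 261.23 µV.
Input sits at 7164.670 steps above V_low.
So the output code is 7165.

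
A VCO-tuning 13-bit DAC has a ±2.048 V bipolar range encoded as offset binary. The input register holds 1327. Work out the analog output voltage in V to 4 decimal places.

-1.3845 V

LSB = 4.096 V / 2^13 = 0.500 mV.
V_out = (−2.048) + 1327 × 0.0005 V = -1.3845 V.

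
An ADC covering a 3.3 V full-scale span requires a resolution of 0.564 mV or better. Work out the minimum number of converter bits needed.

Number of steps required ≥ 3.3 V / 0.564 mV = 5851.06.
Need 2^N ≥ 5851.06; 2^12 = 4096, 2^13 = 8192.
Minimum N = 13.

13 bits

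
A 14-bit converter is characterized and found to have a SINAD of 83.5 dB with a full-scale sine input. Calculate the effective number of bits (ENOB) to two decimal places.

ENOB = (SINAD − 1.76) / 6.02 = (83.5 − 1.76)/6.02 = 13.578.

13.58 bits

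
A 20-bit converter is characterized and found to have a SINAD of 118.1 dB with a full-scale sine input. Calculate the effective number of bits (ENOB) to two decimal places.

19.33 bits

ENOB = (SINAD − 1.76) / 6.02 = (118.1 − 1.76)/6.02 = 19.326.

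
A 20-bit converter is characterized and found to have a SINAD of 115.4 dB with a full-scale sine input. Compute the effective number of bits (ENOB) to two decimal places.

18.88 bits

ENOB = (SINAD − 1.76) / 6.02 = (115.4 − 1.76)/6.02 = 18.877.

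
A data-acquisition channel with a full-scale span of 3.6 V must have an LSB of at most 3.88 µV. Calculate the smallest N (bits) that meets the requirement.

Number of steps required ≥ 3.6 V / 3.88 µV = 927835.05.
Need 2^N ≥ 927835.05; 2^19 = 524288, 2^20 = 1048576.
Minimum N = 20.

20 bits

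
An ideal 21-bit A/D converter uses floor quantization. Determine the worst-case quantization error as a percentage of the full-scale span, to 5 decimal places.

0.00005 %

Truncating → worst-case error = 1 LSB = V_FS/2^21, so 100/2097152 = 4.76837e-05 % of full scale.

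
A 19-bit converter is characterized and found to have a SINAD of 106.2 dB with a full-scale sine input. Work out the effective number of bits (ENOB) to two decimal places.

ENOB = (SINAD − 1.76) / 6.02 = (106.2 − 1.76)/6.02 = 17.349.

17.35 bits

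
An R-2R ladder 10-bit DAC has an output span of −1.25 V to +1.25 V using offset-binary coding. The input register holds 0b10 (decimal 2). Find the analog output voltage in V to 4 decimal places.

-1.2451 V

LSB = 2.5 V / 2^10 = 2.441 mV.
Code 0b10 = 2 decimal.
V_out = (−1.25) + 2 × 0.00244141 V = -1.24512 V.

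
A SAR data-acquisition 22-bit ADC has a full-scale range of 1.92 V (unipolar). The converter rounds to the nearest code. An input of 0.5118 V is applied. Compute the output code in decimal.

With 4194304 levels over 1.92 V, one step is 0.46 µV.
Input sits at 1118044.160 steps above V_low.
round(1118044.160) = 1118044.

code 1118044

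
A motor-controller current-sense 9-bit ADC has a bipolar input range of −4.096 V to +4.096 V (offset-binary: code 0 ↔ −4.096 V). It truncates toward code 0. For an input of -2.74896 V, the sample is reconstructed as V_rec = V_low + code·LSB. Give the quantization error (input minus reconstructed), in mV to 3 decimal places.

Step size: 8.192 V ÷ 2^9 = 16.000 mV.
(-2.74896 − (−4.096))/0.016 = 84.1900; ⌊·⌋ gives code 84.
Code 84 maps back to (−4.096) + 84×0.016 V = -2.752 V.
Error = -2.74896 − (−2.752) = 0.00304 V = 3.040 mV.

3.040 mV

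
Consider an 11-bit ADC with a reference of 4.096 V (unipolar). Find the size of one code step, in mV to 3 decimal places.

Full-scale span = 4.096 V.
LSB = 4.096 / 2^11 = 4.096 / 2048 = 0.002 V = 2.000 mV.

2.000 mV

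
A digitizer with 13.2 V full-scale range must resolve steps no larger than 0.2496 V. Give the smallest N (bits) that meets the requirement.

6 bits

Number of steps required ≥ 13.2 V / 0.2496 V = 52.88.
Need 2^N ≥ 52.88; 2^5 = 32, 2^6 = 64.
Minimum N = 6.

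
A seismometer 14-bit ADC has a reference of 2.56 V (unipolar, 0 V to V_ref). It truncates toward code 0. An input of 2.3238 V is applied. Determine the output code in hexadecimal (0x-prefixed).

Full-scale span = 2.56 V; LSB = 2.56/2^14 = 156.25 µV.
Input sits at 14872.320 steps above V_low.
Floor → code 14872.
In hexadecimal (0x-prefixed): 0x3A18.

code 0x3A18 (decimal 14872)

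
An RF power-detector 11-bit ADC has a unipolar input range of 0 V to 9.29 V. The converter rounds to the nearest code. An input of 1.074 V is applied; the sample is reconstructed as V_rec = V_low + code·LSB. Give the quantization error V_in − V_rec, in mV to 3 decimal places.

-1.063 mV

Step size: 9.29 V ÷ 2^11 = 4.536 mV.
Scaled input = 236.7656 LSBs, so code = 237.
Reconstructed: 1.0750635 V.
Error = 1.074 − 1.0750635 = -0.00106348 V = -1.063 mV.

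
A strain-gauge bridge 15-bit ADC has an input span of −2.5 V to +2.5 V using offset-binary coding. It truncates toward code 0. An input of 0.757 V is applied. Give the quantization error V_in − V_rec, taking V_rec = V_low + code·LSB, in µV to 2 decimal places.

One LSB is 5 V / 32768 = 152.59 µV.
(0.757 − (−2.5))/0.000152588 = 21345.0752; ⌊·⌋ gives code 21345.
V_rec = (−2.5) + 21345·0.000152588 = 0.75698853 V.
Difference: 1.14746e-05 V → 11.47 µV.

11.47 µV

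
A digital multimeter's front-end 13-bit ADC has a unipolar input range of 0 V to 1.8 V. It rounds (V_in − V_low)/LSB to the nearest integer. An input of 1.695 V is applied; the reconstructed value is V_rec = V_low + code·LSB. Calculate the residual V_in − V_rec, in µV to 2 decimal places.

Step size: 1.8 V ÷ 2^13 = 219.73 µV.
(1.695 − 0)/0.000219727 = 7714.1333; round gives code 7714.
Reconstructed: 1.6949707 V.
Difference: 2.92969e-05 V → 29.30 µV.

29.30 µV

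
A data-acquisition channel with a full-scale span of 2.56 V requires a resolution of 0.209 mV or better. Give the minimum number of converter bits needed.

14 bits

Number of steps required ≥ 2.56 V / 0.209 mV = 12248.80.
Need 2^N ≥ 12248.80; 2^13 = 8192, 2^14 = 16384.
Minimum N = 14.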